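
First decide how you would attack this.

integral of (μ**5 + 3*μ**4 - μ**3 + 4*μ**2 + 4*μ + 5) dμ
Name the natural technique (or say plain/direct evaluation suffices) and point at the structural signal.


Diagnosis: no special technique — every term is a constant multiple of a power of μ; term-wise power-rule integration needs no preliminary transformation.


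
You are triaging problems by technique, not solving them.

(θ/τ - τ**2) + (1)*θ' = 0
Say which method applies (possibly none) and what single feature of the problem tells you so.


Method: a linear integrating factor — the unknown enters only to the first power against a nonzero forcing term — the integrating-factor template applies directly.


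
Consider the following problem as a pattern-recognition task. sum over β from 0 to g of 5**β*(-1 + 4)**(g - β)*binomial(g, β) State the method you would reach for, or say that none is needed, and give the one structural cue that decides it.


Technique: the binomial theorem — the binomial coefficients weight matched powers of 5 and (-1 + 4), which is exactly the expansion of a binomial power.


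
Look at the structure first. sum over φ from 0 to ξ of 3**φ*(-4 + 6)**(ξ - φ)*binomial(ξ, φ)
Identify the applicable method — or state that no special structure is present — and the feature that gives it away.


Verdict: the binomial theorem — the binomial coefficients weight matched powers of 3 and (-4 + 6), which is exactly the expansion of a binomial power.


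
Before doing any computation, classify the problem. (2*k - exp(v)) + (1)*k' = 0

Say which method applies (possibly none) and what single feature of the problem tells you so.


Best approach: a linear integrating factor — arrange it as k' + 2·k = (the forcing term) and the integrating factor does the rest.


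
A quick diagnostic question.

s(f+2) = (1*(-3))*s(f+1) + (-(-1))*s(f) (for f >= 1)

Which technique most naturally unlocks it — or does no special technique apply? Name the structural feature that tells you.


Verdict: the characteristic-root method — constant coefficients and linearity mean the ansatz r^f reduces it to solving the characteristic polynomial.


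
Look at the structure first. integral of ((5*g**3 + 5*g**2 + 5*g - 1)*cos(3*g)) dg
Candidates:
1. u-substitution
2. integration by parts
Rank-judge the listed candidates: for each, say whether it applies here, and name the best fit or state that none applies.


Diagnosis: integration by parts — differentiate 5*g**3 + 5*g**2 + 5*g - 1, integrate cos(3*g): each pass lowers the polynomial degree, so parts terminates.
- u-substitution — no subexpression of the integrand pairs with its own derivative as a factor — individual terms may offer their own substitutions, but any change of variable covering the whole integral would have to be constructed from outside the expression.
- integration by parts — applicable, and directly so.


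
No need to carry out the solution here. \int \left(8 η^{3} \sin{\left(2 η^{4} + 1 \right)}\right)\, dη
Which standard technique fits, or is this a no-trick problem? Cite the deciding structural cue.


Diagnosis: u-substitution — 8 η^{3} matches the derivative of 2 η^{4} + 1 up to a constant; with u = 2 η^{4} + 1 the whole integrand folds into a function of u alone.


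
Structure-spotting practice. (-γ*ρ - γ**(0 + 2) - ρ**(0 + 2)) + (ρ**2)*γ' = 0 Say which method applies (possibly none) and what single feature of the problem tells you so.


Diagnosis: the homogeneous substitution — solved for the derivative, the right side is unchanged under scaling ρ and γ together — it depends only on the ratio γ/ρ, so substitute a single ratio variable.


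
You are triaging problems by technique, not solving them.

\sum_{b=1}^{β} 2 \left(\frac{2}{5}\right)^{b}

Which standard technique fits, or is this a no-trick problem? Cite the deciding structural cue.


Technique: the geometric series formula — term-over-term division gives \frac{2}{5} every time — index-free ratio, geometric sum formula applies.


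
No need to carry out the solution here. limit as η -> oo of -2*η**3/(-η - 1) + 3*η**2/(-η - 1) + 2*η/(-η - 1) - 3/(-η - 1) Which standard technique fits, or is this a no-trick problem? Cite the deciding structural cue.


Best approach: dominant-term comparison — growth-rate triage: the leading powers of η decide the limit, everything else is noise. Differentiating the expression as a single quotient would eventually settle it as well; matching dominant growth settles it immediately.


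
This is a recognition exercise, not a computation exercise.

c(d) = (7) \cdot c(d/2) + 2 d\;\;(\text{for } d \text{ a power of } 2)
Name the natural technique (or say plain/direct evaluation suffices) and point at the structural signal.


Verdict: the master substitution — the argument shrinks by the factor 2, so measure the index on a logarithmic scale and the recursion becomes a shift.


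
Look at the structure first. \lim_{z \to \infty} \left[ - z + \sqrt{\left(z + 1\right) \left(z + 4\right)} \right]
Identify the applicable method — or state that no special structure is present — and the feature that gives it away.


Best approach: conjugate multiplication — \sqrt{\left(z + 1\right) \left(z + 4\right)} and z both blow up, but their difference is tame once the conjugate rationalizes it.


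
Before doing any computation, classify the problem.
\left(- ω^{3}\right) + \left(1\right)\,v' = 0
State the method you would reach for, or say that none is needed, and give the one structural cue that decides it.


Verdict: no special technique — solved for the derivative, v never appears on the right — this is a direct integration in ω, not a differential-equations problem at heart.


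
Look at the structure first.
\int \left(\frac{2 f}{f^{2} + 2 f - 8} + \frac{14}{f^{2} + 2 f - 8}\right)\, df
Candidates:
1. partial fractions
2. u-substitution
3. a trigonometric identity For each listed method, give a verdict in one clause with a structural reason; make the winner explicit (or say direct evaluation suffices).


Diagnosis: partial fractions — rational integrand, reducible denominator f^{2} + 2 f - 8: decompose first, integrate second.
- partial fractions: applicable, and directly so.
- u-substitution: no subexpression of the integrand pairs with its own derivative as a factor — individual terms may offer their own substitutions, but any change of variable covering the whole integral would have to be constructed from outside the expression.
- a trigonometric identity — there is no trigonometric structure at all — the integrand carries no sine or cosine to rewrite.


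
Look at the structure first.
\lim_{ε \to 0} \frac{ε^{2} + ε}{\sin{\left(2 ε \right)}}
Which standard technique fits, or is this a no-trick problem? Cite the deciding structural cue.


Diagnosis: l'Hôpital's rule (0/0) — plug in 0: top and bottom both hit zero, so differentiate each and retry. Expanding numerator and denominator to first order gives the same value — the rule automates exactly that.


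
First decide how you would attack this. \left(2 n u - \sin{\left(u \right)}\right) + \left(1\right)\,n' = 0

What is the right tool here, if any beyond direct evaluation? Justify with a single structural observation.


Verdict: a linear integrating factor — the unknown enters only to the first power against a nonzero forcing term — the integrating-factor template applies directly.


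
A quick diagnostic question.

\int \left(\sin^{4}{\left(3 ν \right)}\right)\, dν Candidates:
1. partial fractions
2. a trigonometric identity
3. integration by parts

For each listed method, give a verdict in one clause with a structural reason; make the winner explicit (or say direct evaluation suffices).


Diagnosis: a trigonometric identity — the even trigonometric power \sin^{4}{\left(3 ν \right)} reduces by a double-angle identity before any integration is attempted.
- partial fractions: the expression is not a ratio of polynomials that decomposes further.
- a trigonometric identity: a fit — the right tool for this form.
- integration by parts — not the fit here: there is no polynomial factor to ladder down — parts can still close the trigonometric product by recursion, though the identity rewrite is the direct route.


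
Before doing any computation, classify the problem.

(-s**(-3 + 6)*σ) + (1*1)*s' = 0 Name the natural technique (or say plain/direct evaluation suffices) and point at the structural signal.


Technique: separation of variables — separating collects all s-dependence with the derivative and leaves all σ-dependence opposite: variables separate.


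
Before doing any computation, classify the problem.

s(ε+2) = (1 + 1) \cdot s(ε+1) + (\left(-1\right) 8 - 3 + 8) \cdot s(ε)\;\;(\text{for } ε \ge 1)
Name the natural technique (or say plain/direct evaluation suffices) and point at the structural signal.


Method: the characteristic-root method — this is the constant-coefficient homogeneous case — the whole solution in ε reduces to a polynomial's roots.


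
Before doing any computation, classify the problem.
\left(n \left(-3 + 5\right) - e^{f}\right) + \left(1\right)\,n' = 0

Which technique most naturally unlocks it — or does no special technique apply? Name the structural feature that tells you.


Verdict: a linear integrating factor — the equation is linear in n with coefficient (-3 + 5); multiplying by the integrating factor exp(∫(-3 + 5)) makes the left side a perfect derivative.


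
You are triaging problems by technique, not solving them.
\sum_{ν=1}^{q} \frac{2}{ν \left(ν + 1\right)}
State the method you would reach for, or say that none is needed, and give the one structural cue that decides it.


Method: telescoping — split \frac{2}{ν \left(ν + 1\right)} by partial fractions and the pieces are one function at shifted arguments — interior terms cancel.


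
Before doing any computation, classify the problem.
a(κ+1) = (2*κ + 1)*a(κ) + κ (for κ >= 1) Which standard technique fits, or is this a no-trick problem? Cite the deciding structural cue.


Method: a summation factor — with the index-dependent coefficient 2*κ + 1, dividing by the cumulative product turns the left side into a pure difference.


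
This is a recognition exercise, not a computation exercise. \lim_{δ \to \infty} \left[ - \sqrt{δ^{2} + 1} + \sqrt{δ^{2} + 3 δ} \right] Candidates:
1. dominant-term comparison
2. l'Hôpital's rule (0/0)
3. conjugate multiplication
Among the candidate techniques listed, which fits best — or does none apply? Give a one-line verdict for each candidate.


Best approach: conjugate multiplication — divergence minus divergence hides a finite answer — expose it by pairing \sqrt{δ^{2} + 3 δ} - \sqrt{δ^{2} + 1} with its conjugate.
- dominant-term comparison — no ranking of term growth rates resolves the limit here.
- l'Hôpital's rule (0/0): substitution produces ∞ − ∞ rather than a vanishing quotient; the rule needs a 0/0 ratio to act on.
- conjugate multiplication — applicable, and directly so.


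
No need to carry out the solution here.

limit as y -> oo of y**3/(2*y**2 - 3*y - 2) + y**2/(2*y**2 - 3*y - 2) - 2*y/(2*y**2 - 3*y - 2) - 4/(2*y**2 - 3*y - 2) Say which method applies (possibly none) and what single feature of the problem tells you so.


Best approach: dominant-term comparison — as y grows, only the highest-degree terms matter — compare leading terms and read the limit off. Differentiating the expression as a single quotient would eventually settle it as well; matching dominant growth settles it immediately.


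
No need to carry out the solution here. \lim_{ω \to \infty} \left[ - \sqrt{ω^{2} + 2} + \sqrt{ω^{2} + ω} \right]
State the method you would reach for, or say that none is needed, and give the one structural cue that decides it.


Method: conjugate multiplication — divergence minus divergence hides a finite answer — expose it by pairing \sqrt{ω^{2} + ω} - \sqrt{ω^{2} + 2} with its conjugate.


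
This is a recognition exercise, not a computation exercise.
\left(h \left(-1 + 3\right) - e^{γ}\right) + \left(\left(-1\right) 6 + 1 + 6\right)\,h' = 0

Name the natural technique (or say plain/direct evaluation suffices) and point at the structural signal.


Technique: a linear integrating factor — arrange it as h' + (-1 + 3)·h = (the forcing term) and the integrating factor does the rest.


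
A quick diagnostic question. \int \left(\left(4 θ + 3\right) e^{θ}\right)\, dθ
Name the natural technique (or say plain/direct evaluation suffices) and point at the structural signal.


Best approach: integration by parts — a polynomial 4 θ + 3 against the kernel e^{θ} is the signature bounded-ladder case for integration by parts.


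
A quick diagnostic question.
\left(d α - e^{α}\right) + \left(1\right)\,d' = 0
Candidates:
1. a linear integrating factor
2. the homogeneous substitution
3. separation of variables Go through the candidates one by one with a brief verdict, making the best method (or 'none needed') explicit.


Method: a linear integrating factor — d appears only to the first power with coefficient α — the classic integrating-factor setup.
- a linear integrating factor — a fit — the right tool for this form.
- the homogeneous substitution: the slope changes under joint rescaling, failing the degree-zero test.
- separation of variables — the two dependences are entangled, not a clean product of one-variable pieces.


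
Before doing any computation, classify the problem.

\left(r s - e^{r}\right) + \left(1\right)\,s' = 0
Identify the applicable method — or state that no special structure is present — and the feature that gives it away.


Best approach: a linear integrating factor — arrange it as s' + r·s = (the forcing term) and the integrating factor does the rest.


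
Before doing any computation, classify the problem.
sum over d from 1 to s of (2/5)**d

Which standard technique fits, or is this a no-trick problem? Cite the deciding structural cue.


Verdict: the geometric series formula — check a ratio of consecutive terms: it is 2/5, independent of the index, so the geometric formula closes the sum.


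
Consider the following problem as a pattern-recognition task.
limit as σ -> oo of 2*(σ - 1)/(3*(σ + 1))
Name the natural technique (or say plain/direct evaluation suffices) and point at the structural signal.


Technique: dominant-term comparison — as σ grows, only the highest-degree terms matter — compare leading terms and read the limit off. l'Hôpital's at-infinity variant applies to the expression viewed as a single quotient; the leading-term comparison is the direct route.


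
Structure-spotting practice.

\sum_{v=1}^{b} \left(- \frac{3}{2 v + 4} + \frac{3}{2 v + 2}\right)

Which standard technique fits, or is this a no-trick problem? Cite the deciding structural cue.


Diagnosis: telescoping — the summand is built as \frac{3}{2 v + 2} minus its own successor — adjacent terms annihilate down the line.


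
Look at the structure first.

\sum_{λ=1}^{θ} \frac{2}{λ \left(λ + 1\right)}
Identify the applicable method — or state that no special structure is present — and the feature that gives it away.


Best approach: telescoping — poles of \frac{2}{λ \left(λ + 1\right)} differ by an integer, the telltale of a telescoping partial-fraction sum.


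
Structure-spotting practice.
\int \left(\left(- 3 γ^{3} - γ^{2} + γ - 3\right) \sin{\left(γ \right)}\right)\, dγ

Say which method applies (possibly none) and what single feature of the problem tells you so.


Technique: integration by parts — differentiate - 3 γ^{3} - γ^{2} + γ - 3, integrate \sin{\left(γ \right)}: each pass lowers the polynomial degree, so parts terminates.


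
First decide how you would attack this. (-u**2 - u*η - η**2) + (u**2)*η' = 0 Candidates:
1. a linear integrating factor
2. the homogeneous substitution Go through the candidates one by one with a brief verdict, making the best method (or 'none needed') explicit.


Best approach: the homogeneous substitution — solved for the derivative, the right side is unchanged under scaling u and η together — it depends only on the ratio η/u, so substitute a single ratio variable.
- a linear integrating factor: a nonlinear term in the unknown puts this outside the integrating-factor template.
- the homogeneous substitution: applies; the problem has the shape this method handles.


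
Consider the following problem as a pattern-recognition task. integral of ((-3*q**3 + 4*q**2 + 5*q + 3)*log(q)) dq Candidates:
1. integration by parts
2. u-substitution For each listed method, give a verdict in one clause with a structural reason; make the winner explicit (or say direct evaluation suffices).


Verdict: integration by parts — the logarithm log(q) has no power-rule antiderivative to read off directly, but its derivative is algebraic — so differentiate log(q) and integrate the polynomial factor -3*q**3 + 4*q**2 + 5*q + 3.
- integration by parts — applicable, and directly so.
- u-substitution — no subexpression of the integrand serves as a whole-integral substitution inner — individual terms may offer their own, but none carries its derivative as a factor of the full integrand; a working change of variable would have to be constructed from outside the expression.


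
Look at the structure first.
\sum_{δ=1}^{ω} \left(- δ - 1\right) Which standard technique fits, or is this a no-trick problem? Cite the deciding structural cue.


Verdict: no special technique — this is bookkeeping, not technique: standard formulas for sums of constant-multiple powers of δ apply termwise.


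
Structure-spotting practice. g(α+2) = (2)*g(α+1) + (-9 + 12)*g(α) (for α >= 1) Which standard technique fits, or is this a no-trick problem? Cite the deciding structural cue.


Best approach: the characteristic-root method — linear, homogeneous, constant coefficients: solutions of the form r^α exist — find the roots of the characteristic polynomial.


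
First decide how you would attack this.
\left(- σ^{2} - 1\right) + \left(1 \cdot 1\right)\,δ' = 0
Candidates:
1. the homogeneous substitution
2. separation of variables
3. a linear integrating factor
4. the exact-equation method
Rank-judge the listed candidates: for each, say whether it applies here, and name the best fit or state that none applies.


Best approach: no special technique — the slope is a function of σ alone, so integrate both sides directly.
- the homogeneous substitution: solved for the derivative, the right side changes under joint scaling of the two variables.
- separation of variables: separation is only trivially available — with the unknown absent from the slope this is a direct integration, not a separation problem.
- a linear integrating factor — the linear template holds only trivially here (the unknown is absent, so the coefficient is zero) — the method is not the natural label.
- the exact-equation method — the unknown never enters the equation — exactness holds emptily, with nothing for the method to add.


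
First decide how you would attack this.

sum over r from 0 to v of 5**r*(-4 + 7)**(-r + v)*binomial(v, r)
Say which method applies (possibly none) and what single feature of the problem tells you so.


Best approach: the binomial theorem — the binomial coefficients weight matched powers of 5 and (-4 + 7), which is exactly the expansion of a binomial power.


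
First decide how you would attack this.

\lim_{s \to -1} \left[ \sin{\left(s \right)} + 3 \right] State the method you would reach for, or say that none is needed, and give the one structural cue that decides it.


Technique: no special technique — the function is continuous at -1; evaluation is itself the limit, no machinery required.


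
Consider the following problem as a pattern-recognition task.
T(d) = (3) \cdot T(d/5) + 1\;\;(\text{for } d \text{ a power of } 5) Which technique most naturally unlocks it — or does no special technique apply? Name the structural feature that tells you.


Method: the master substitution — treat m = log base 5 of d as the new clock: one recursion step advances m by one while d scales by 5.


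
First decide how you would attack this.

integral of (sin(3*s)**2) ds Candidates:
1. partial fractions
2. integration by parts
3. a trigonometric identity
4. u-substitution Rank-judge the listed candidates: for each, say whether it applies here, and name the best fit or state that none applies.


Diagnosis: a trigonometric identity — the exponent on sin(3*s)**2 is even — the power-reduction identity is the standard preprocessing step.
- partial fractions: the expression is not a ratio of polynomials that decomposes further.
- integration by parts — not the fit here: there is no polynomial factor to ladder down — parts can still close the trigonometric product by recursion, though the identity rewrite is the direct route.
- a trigonometric identity — yes — fits the structure here.
- u-substitution — no subexpression of the integrand pairs with its own derivative as a factor — individual terms may offer their own substitutions, but any change of variable covering the whole integral would have to be constructed from outside the expression.


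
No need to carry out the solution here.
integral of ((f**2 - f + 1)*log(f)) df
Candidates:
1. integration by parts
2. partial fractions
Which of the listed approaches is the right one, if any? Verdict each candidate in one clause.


Best approach: integration by parts — with u = log(f) the logarithm disappears after one differentiation, leaving a power-rule integral.
- integration by parts: applies; the problem has the shape this method handles.
- partial fractions: there is no rational-function structure to decompose.


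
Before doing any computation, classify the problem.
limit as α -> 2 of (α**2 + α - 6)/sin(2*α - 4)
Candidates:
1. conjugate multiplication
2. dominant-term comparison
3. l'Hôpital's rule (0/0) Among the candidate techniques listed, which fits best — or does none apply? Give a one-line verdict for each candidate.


Verdict: l'Hôpital's rule (0/0) — substituting 2 gives 0 over 0; differentiate top and bottom once and re-evaluate. One could equally expand both pieces locally and compare leading terms; the rule does that in one stroke.
- conjugate multiplication — there are no radicals in tension whose conjugate would simplify matters.
- dominant-term comparison — this limit is not decided by comparing leading-term growth at infinity.
- l'Hôpital's rule (0/0): applicable, and directly so.


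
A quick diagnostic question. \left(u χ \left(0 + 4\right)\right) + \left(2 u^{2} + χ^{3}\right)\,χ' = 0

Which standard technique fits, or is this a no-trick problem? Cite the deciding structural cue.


Best approach: the exact-equation method — equality of cross partials is the green light — assemble the potential function term by term.


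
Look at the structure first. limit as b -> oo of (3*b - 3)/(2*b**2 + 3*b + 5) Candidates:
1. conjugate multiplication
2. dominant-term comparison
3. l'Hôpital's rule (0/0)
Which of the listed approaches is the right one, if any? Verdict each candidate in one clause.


Method: dominant-term comparison — growth-rate triage: the leading powers of b decide the limit, everything else is noise.
- conjugate multiplication — there are no radicals in tension whose conjugate would simplify matters.
- dominant-term comparison — yes, a natural case for it.
- l'Hôpital's rule (0/0): no 0/0 form appears: written as one quotient, top and bottom both grow without bound, and the ratio is decided by their leading terms.


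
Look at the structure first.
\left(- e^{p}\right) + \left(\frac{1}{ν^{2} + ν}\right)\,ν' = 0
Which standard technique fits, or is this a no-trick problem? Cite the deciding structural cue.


Verdict: separation of variables — a product of single-variable factors, e^{p} and ν^{2} + ν — the textbook separable form. This doubles as a Bernoulli equation in the unknown as written; dividing and integrating works on it directly.


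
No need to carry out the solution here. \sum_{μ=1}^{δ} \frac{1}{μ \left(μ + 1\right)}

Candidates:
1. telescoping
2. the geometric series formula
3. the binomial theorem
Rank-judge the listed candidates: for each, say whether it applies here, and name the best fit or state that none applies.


Verdict: telescoping — poles of \frac{1}{μ \left(μ + 1\right)} differ by an integer, the telltale of a telescoping partial-fraction sum.
- telescoping — yes — fits the structure here.
- the geometric series formula — the term-to-term ratio drifts with the index — the one thing the geometric formula cannot absorb.
- the binomial theorem — the terms lack the binomial-coefficient-weighted complementary-power pattern of an expansion.


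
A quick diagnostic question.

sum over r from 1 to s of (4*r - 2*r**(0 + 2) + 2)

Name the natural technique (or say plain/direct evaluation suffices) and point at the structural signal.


Diagnosis: no special technique — no cancellation, no constant ratio, no binomial weights — just polynomial terms summed directly.


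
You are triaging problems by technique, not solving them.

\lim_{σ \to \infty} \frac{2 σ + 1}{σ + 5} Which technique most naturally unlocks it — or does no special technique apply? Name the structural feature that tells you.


Diagnosis: dominant-term comparison — growth-rate triage: the leading powers of σ decide the limit, everything else is noise. l'Hôpital's at-infinity variant applies to the expression viewed as a single quotient; the leading-term comparison is the direct route.


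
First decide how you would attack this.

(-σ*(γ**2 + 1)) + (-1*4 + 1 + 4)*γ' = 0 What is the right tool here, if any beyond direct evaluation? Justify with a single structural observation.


Best approach: separation of variables — solved for the derivative, the right side splits multiplicatively into a function of each variable alone — divide and integrate each side.


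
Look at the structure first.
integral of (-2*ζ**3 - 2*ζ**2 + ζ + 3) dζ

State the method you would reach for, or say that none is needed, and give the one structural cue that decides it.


Diagnosis: no special technique — every term is a constant multiple of a power of ζ; term-wise power-rule integration needs no preliminary transformation.


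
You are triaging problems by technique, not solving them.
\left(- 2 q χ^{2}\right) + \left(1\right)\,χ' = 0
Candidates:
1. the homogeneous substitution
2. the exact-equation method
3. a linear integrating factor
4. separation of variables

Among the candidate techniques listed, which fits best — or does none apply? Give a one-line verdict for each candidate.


Method: separation of variables — one side of the product carries the independent variable, the other the unknown — the textbook separation shape.
- the homogeneous substitution — the slope does not depend on the ratio of the variables alone.
- the exact-equation method — the mixed partial derivatives differ, so the left side is not a total differential.
- a linear integrating factor — the unknown enters nonlinearly (through a power, a denominator, or a transcendental function), which the linear integrating-factor recipe cannot absorb as-is — any repair would come from a preliminary substitution, not the factor.
- separation of variables — a fit — the right tool for this form.


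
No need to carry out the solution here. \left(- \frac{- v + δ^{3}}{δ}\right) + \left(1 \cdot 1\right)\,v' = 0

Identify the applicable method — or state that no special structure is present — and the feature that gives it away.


Best approach: a linear integrating factor — linear in the unknown with genuine forcing: multiply through by the exponential of the integrated coefficient and the left side closes into one derivative.


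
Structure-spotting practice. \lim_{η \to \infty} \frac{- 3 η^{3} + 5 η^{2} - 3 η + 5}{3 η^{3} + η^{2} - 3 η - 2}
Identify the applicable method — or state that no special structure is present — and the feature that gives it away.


Technique: dominant-term comparison — as η grows, only the highest-degree terms matter — compare leading terms and read the limit off. l'Hôpital's at-infinity variant applies to the expression viewed as a single quotient; the leading-term comparison is the direct route.


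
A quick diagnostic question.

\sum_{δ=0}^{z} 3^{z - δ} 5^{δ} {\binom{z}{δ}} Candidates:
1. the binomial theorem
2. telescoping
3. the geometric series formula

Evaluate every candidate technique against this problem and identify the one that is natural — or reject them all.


Verdict: the binomial theorem — {\binom{z}{δ}} weighting matched powers of 5 and 3 is the expanded form of (5 + 3)^z — fold it back up.
- the binomial theorem: applicable, and directly so.
- telescoping: writing out consecutive terms as given produces no pairwise cancellation.
- the geometric series formula — the term-to-term ratio changes with the index, so the geometric formula cannot close it.


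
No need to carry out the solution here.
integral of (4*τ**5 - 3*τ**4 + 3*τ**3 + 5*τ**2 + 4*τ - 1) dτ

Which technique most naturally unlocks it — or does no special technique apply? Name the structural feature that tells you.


Verdict: no special technique — every term is a constant multiple of a power of τ; term-wise power-rule integration needs no preliminary transformation.


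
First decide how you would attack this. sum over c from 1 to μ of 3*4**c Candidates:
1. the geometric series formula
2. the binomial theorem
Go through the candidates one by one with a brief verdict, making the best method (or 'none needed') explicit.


Best approach: the geometric series formula — each term is 4 times the previous one, so the geometric-series formula applies directly.
- the geometric series formula — applies; the problem has the shape this method handles.
- the binomial theorem — there is no sum-raised-to-a-power identity hiding in these terms.


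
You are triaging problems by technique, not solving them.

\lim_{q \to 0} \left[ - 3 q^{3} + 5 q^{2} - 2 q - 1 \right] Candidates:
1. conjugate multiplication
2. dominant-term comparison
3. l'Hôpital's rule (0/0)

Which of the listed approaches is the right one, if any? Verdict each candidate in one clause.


Technique: no special technique — the expression is continuous at 0 — substitute and evaluate; no indeterminate form appears.
- conjugate multiplication: the conjugate move applies to radical differences, which this is not.
- dominant-term comparison — no dominant power emerges to decide the limit by degree comparison.
- l'Hôpital's rule (0/0) — evaluation at the point is determinate, so the rule has nothing to repair.


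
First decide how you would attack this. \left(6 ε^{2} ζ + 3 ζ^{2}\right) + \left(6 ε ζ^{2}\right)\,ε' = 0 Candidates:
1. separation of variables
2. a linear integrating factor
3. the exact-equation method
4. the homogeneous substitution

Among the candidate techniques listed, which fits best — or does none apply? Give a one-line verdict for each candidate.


Technique: the exact-equation method — the mixed-partials test passes for 6 ε^{2} ζ + 3 ζ^{2} and 6 ε ζ^{2}, so a potential function exists as presented.
- separation of variables: no algebra isolates the independent variable on one side and the unknown on the other.
- a linear integrating factor — the unknown enters nonlinearly (through a power, a denominator, or a transcendental function), which the linear integrating-factor recipe cannot absorb as-is — any repair would come from a preliminary substitution, not the factor.
- the exact-equation method — applicable, and directly so.
- the homogeneous substitution: solved for the derivative, the right side changes under joint scaling of the two variables.


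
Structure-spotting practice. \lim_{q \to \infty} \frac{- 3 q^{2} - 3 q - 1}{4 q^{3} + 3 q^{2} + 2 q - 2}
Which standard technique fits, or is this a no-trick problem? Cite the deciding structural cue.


Verdict: dominant-term comparison — divide through by the highest power of q; every lower-order term dies and the dominant terms decide the limit. Viewed as a single quotient this is an ∞/∞ form — an at-infinity application of l'Hôpital's rule would also resolve it; comparing leading growth reads the answer without differentiating.


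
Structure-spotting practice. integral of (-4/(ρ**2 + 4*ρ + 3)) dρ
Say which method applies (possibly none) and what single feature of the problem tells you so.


Best approach: partial fractions — ρ**2 + 4*ρ + 3 splits into linear pieces, so the quotient is a sum of simple fractions — decompose before integrating.


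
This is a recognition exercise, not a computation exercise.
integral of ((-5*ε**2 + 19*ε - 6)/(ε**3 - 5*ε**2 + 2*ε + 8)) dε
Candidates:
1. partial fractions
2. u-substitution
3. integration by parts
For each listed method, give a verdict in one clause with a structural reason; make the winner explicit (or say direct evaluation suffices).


Method: partial fractions — the integrand is a proper rational function and its denominator ε**3 - 5*ε**2 + 2*ε + 8 factors into distinct pieces, so it splits into simple fractions.
- partial fractions: yes — fits the structure here.
- u-substitution — no subexpression of the integrand serves as a whole-integral substitution inner — individual terms may offer their own, but none carries its derivative as a factor of the full integrand; a working change of variable would have to be constructed from outside the expression.
- integration by parts: the nonconstant-polynomial-times-standard-kernel pattern (an exp, sine, cosine, or logarithm partner) is absent.


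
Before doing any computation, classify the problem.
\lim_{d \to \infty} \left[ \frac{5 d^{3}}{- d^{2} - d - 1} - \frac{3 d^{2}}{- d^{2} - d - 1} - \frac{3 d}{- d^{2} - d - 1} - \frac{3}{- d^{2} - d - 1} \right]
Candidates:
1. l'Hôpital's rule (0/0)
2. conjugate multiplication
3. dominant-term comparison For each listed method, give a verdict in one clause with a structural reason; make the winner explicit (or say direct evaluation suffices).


Diagnosis: dominant-term comparison — divide by the highest power of d present: lower-order terms vanish and the dominant ratio remains.
- l'Hôpital's rule (0/0): as a single quotient the expression runs to ∞/∞ at the limit point — an at-infinity form of the rule would apply, though the leading-growth comparison is the direct reading.
- conjugate multiplication — there are no radicals in tension whose conjugate would simplify matters.
- dominant-term comparison: applies; the problem has the shape this method handles.


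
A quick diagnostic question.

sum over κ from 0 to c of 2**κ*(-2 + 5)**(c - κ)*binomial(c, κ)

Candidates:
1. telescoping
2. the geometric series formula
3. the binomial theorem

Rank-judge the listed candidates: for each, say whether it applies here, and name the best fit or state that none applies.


Best approach: the binomial theorem — binomial coefficients against complementary powers of 2 and (-2 + 5): recognize the binomial expansion and resum.
- telescoping — writing out consecutive terms as given produces no pairwise cancellation.
- the geometric series formula — the term-to-term ratio drifts with the index — the one thing the geometric formula cannot absorb.
- the binomial theorem — yes, a natural case for it.


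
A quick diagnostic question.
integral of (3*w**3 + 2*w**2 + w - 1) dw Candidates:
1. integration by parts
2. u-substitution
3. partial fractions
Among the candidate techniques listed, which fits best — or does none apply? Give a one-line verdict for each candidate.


Method: no special technique — a term-by-term power-rule job in w; no substitution or rearrangement earns its keep here.
- integration by parts — splitting off a factor buys nothing — the integrand integrates directly without parts.
- u-substitution — any workable substitution here is cosmetic — the integrand is already in directly integrable form.
- partial fractions: the expression is not a ratio of polynomials that decomposes further.


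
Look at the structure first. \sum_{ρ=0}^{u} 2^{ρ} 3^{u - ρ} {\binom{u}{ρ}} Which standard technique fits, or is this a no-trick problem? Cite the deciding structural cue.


Best approach: the binomial theorem — the binomial coefficients weight matched powers of 2 and 3, which is exactly the expansion of a binomial power.


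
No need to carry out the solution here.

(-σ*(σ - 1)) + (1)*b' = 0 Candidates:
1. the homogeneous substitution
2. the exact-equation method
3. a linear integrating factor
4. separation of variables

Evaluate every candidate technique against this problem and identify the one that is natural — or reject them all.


Technique: no special technique — solved for the derivative, no b appears — this is antidifferentiation in σ wearing ODE clothing.
- the homogeneous substitution: the ratio substitution does not collapse this equation.
- the exact-equation method: with the unknown absent from both coefficients, the cross-partial test holds emptily — nothing for the exact method to work on.
- a linear integrating factor — with the unknown absent the integrating factor is a formality; direct integration is the working structure.
- separation of variables — any separation here is vacuous (nothing depends on the unknown); direct integration is the honest label.


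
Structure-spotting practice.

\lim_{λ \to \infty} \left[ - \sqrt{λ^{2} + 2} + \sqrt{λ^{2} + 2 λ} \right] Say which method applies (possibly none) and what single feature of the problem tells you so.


Best approach: conjugate multiplication — the difference \sqrt{λ^{2} + 2 λ} - \sqrt{λ^{2} + 2} is an ∞ − ∞ stalemate; its conjugate partner breaks the tie.


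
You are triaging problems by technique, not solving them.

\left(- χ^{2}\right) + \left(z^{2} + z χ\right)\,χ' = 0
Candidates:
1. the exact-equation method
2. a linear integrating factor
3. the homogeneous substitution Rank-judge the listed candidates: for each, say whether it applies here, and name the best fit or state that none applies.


Technique: the homogeneous substitution — scaling z and χ together leaves the slope fixed — it depends only on χ/z, so substitute the ratio. A Bernoulli substitution after rearrangement (possibly exchanging dependent and independent variable) is a fair alternative; the homogeneous route works on the equation as it stands.
- the exact-equation method — the mixed partial derivatives differ, so the left side is not a total differential.
- a linear integrating factor — the unknown enters nonlinearly (through a power, a denominator, or a transcendental function), which the linear integrating-factor recipe cannot absorb as-is — any repair would come from a preliminary substitution, not the factor.
- the homogeneous substitution — applicable, and directly so.


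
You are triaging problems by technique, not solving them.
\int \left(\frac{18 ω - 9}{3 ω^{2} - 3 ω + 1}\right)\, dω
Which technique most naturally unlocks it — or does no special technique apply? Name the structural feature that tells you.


Best approach: u-substitution — 18 ω - 9 matches the derivative of 3 ω^{2} - 3 ω + 1 up to a constant; with u = 3 ω^{2} - 3 ω + 1 the whole integrand folds into a function of u alone.


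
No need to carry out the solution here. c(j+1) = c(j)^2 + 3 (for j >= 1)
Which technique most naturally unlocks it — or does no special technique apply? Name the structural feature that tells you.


Technique: no special technique — the recurrence is nonlinear in the sequence values; study it directly, no linear machinery applies.
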